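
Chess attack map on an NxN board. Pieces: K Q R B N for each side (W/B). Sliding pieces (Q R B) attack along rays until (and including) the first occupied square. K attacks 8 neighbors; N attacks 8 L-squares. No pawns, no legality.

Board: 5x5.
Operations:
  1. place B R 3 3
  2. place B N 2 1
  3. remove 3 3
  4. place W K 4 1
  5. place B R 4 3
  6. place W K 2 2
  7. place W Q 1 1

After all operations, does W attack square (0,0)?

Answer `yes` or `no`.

Answer: yes

Derivation:
Op 1: place BR@(3,3)
Op 2: place BN@(2,1)
Op 3: remove (3,3)
Op 4: place WK@(4,1)
Op 5: place BR@(4,3)
Op 6: place WK@(2,2)
Op 7: place WQ@(1,1)
Per-piece attacks for W:
  WQ@(1,1): attacks (1,2) (1,3) (1,4) (1,0) (2,1) (0,1) (2,2) (2,0) (0,2) (0,0) [ray(1,0) blocked at (2,1); ray(1,1) blocked at (2,2)]
  WK@(2,2): attacks (2,3) (2,1) (3,2) (1,2) (3,3) (3,1) (1,3) (1,1)
  WK@(4,1): attacks (4,2) (4,0) (3,1) (3,2) (3,0)
W attacks (0,0): yes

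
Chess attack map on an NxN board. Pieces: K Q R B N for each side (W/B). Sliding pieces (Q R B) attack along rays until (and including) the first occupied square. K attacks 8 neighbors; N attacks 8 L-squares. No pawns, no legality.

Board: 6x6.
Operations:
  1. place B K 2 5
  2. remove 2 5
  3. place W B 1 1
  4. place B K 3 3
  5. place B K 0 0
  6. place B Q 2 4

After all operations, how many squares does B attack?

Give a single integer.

Answer: 22

Derivation:
Op 1: place BK@(2,5)
Op 2: remove (2,5)
Op 3: place WB@(1,1)
Op 4: place BK@(3,3)
Op 5: place BK@(0,0)
Op 6: place BQ@(2,4)
Per-piece attacks for B:
  BK@(0,0): attacks (0,1) (1,0) (1,1)
  BQ@(2,4): attacks (2,5) (2,3) (2,2) (2,1) (2,0) (3,4) (4,4) (5,4) (1,4) (0,4) (3,5) (3,3) (1,5) (1,3) (0,2) [ray(1,-1) blocked at (3,3)]
  BK@(3,3): attacks (3,4) (3,2) (4,3) (2,3) (4,4) (4,2) (2,4) (2,2)
Union (22 distinct): (0,1) (0,2) (0,4) (1,0) (1,1) (1,3) (1,4) (1,5) (2,0) (2,1) (2,2) (2,3) (2,4) (2,5) (3,2) (3,3) (3,4) (3,5) (4,2) (4,3) (4,4) (5,4)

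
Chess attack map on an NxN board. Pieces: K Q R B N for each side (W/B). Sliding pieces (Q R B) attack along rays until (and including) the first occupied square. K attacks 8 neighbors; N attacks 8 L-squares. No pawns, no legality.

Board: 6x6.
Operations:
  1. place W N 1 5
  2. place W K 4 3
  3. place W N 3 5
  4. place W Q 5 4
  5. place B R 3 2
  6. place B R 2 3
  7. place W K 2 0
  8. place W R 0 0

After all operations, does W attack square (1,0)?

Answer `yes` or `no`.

Op 1: place WN@(1,5)
Op 2: place WK@(4,3)
Op 3: place WN@(3,5)
Op 4: place WQ@(5,4)
Op 5: place BR@(3,2)
Op 6: place BR@(2,3)
Op 7: place WK@(2,0)
Op 8: place WR@(0,0)
Per-piece attacks for W:
  WR@(0,0): attacks (0,1) (0,2) (0,3) (0,4) (0,5) (1,0) (2,0) [ray(1,0) blocked at (2,0)]
  WN@(1,5): attacks (2,3) (3,4) (0,3)
  WK@(2,0): attacks (2,1) (3,0) (1,0) (3,1) (1,1)
  WN@(3,5): attacks (4,3) (5,4) (2,3) (1,4)
  WK@(4,3): attacks (4,4) (4,2) (5,3) (3,3) (5,4) (5,2) (3,4) (3,2)
  WQ@(5,4): attacks (5,5) (5,3) (5,2) (5,1) (5,0) (4,4) (3,4) (2,4) (1,4) (0,4) (4,5) (4,3) [ray(-1,-1) blocked at (4,3)]
W attacks (1,0): yes

Answer: yes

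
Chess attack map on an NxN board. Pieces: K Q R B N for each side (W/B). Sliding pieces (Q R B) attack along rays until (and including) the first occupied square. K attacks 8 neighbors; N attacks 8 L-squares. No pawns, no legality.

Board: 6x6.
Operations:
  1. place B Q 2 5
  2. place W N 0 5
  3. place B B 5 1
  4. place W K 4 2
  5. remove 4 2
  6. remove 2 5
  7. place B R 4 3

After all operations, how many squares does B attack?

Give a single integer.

Answer: 12

Derivation:
Op 1: place BQ@(2,5)
Op 2: place WN@(0,5)
Op 3: place BB@(5,1)
Op 4: place WK@(4,2)
Op 5: remove (4,2)
Op 6: remove (2,5)
Op 7: place BR@(4,3)
Per-piece attacks for B:
  BR@(4,3): attacks (4,4) (4,5) (4,2) (4,1) (4,0) (5,3) (3,3) (2,3) (1,3) (0,3)
  BB@(5,1): attacks (4,2) (3,3) (2,4) (1,5) (4,0)
Union (12 distinct): (0,3) (1,3) (1,5) (2,3) (2,4) (3,3) (4,0) (4,1) (4,2) (4,4) (4,5) (5,3)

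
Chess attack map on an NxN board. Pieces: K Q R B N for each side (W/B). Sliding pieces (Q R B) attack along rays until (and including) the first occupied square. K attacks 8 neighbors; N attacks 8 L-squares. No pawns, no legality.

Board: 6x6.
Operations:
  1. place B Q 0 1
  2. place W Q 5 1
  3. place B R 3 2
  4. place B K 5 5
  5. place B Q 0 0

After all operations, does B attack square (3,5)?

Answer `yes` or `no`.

Op 1: place BQ@(0,1)
Op 2: place WQ@(5,1)
Op 3: place BR@(3,2)
Op 4: place BK@(5,5)
Op 5: place BQ@(0,0)
Per-piece attacks for B:
  BQ@(0,0): attacks (0,1) (1,0) (2,0) (3,0) (4,0) (5,0) (1,1) (2,2) (3,3) (4,4) (5,5) [ray(0,1) blocked at (0,1); ray(1,1) blocked at (5,5)]
  BQ@(0,1): attacks (0,2) (0,3) (0,4) (0,5) (0,0) (1,1) (2,1) (3,1) (4,1) (5,1) (1,2) (2,3) (3,4) (4,5) (1,0) [ray(0,-1) blocked at (0,0); ray(1,0) blocked at (5,1)]
  BR@(3,2): attacks (3,3) (3,4) (3,5) (3,1) (3,0) (4,2) (5,2) (2,2) (1,2) (0,2)
  BK@(5,5): attacks (5,4) (4,5) (4,4)
B attacks (3,5): yes

Answer: yes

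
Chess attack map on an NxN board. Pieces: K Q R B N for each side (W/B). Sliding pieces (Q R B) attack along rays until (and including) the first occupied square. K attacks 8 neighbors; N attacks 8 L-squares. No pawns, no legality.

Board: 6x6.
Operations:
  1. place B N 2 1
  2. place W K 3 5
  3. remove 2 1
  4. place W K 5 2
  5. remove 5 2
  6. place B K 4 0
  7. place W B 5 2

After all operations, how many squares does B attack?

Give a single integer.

Answer: 5

Derivation:
Op 1: place BN@(2,1)
Op 2: place WK@(3,5)
Op 3: remove (2,1)
Op 4: place WK@(5,2)
Op 5: remove (5,2)
Op 6: place BK@(4,0)
Op 7: place WB@(5,2)
Per-piece attacks for B:
  BK@(4,0): attacks (4,1) (5,0) (3,0) (5,1) (3,1)
Union (5 distinct): (3,0) (3,1) (4,1) (5,0) (5,1)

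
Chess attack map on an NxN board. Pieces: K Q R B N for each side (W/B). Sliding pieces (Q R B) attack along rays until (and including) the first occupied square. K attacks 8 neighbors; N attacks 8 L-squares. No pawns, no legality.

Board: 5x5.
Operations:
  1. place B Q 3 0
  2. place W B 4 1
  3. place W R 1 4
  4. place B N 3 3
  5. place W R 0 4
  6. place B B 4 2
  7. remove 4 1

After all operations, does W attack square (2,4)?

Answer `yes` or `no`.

Op 1: place BQ@(3,0)
Op 2: place WB@(4,1)
Op 3: place WR@(1,4)
Op 4: place BN@(3,3)
Op 5: place WR@(0,4)
Op 6: place BB@(4,2)
Op 7: remove (4,1)
Per-piece attacks for W:
  WR@(0,4): attacks (0,3) (0,2) (0,1) (0,0) (1,4) [ray(1,0) blocked at (1,4)]
  WR@(1,4): attacks (1,3) (1,2) (1,1) (1,0) (2,4) (3,4) (4,4) (0,4) [ray(-1,0) blocked at (0,4)]
W attacks (2,4): yes

Answer: yes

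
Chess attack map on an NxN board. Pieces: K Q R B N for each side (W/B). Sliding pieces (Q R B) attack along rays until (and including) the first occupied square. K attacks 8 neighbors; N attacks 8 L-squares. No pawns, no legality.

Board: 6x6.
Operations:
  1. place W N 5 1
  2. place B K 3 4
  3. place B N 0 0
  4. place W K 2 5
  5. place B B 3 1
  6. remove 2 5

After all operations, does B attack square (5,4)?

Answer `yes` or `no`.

Op 1: place WN@(5,1)
Op 2: place BK@(3,4)
Op 3: place BN@(0,0)
Op 4: place WK@(2,5)
Op 5: place BB@(3,1)
Op 6: remove (2,5)
Per-piece attacks for B:
  BN@(0,0): attacks (1,2) (2,1)
  BB@(3,1): attacks (4,2) (5,3) (4,0) (2,2) (1,3) (0,4) (2,0)
  BK@(3,4): attacks (3,5) (3,3) (4,4) (2,4) (4,5) (4,3) (2,5) (2,3)
B attacks (5,4): no

Answer: no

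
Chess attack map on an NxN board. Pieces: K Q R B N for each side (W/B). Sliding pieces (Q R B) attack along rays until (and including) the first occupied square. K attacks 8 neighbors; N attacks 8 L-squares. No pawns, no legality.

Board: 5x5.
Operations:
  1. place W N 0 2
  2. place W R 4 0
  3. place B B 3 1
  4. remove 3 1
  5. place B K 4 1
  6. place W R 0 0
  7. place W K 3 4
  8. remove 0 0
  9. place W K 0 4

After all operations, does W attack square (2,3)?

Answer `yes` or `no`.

Answer: yes

Derivation:
Op 1: place WN@(0,2)
Op 2: place WR@(4,0)
Op 3: place BB@(3,1)
Op 4: remove (3,1)
Op 5: place BK@(4,1)
Op 6: place WR@(0,0)
Op 7: place WK@(3,4)
Op 8: remove (0,0)
Op 9: place WK@(0,4)
Per-piece attacks for W:
  WN@(0,2): attacks (1,4) (2,3) (1,0) (2,1)
  WK@(0,4): attacks (0,3) (1,4) (1,3)
  WK@(3,4): attacks (3,3) (4,4) (2,4) (4,3) (2,3)
  WR@(4,0): attacks (4,1) (3,0) (2,0) (1,0) (0,0) [ray(0,1) blocked at (4,1)]
W attacks (2,3): yes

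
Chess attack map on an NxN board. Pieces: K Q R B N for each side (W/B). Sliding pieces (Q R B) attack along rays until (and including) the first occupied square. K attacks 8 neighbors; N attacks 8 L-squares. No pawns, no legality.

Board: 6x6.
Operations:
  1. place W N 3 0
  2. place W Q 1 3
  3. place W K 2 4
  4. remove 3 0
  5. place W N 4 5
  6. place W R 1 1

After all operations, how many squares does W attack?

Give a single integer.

Answer: 24

Derivation:
Op 1: place WN@(3,0)
Op 2: place WQ@(1,3)
Op 3: place WK@(2,4)
Op 4: remove (3,0)
Op 5: place WN@(4,5)
Op 6: place WR@(1,1)
Per-piece attacks for W:
  WR@(1,1): attacks (1,2) (1,3) (1,0) (2,1) (3,1) (4,1) (5,1) (0,1) [ray(0,1) blocked at (1,3)]
  WQ@(1,3): attacks (1,4) (1,5) (1,2) (1,1) (2,3) (3,3) (4,3) (5,3) (0,3) (2,4) (2,2) (3,1) (4,0) (0,4) (0,2) [ray(0,-1) blocked at (1,1); ray(1,1) blocked at (2,4)]
  WK@(2,4): attacks (2,5) (2,3) (3,4) (1,4) (3,5) (3,3) (1,5) (1,3)
  WN@(4,5): attacks (5,3) (3,3) (2,4)
Union (24 distinct): (0,1) (0,2) (0,3) (0,4) (1,0) (1,1) (1,2) (1,3) (1,4) (1,5) (2,1) (2,2) (2,3) (2,4) (2,5) (3,1) (3,3) (3,4) (3,5) (4,0) (4,1) (4,3) (5,1) (5,3)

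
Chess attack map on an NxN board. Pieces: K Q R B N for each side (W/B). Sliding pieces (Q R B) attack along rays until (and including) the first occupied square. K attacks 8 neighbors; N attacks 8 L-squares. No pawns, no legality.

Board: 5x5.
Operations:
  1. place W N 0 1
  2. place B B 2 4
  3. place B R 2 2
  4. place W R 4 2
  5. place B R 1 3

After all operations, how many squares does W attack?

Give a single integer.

Answer: 8

Derivation:
Op 1: place WN@(0,1)
Op 2: place BB@(2,4)
Op 3: place BR@(2,2)
Op 4: place WR@(4,2)
Op 5: place BR@(1,3)
Per-piece attacks for W:
  WN@(0,1): attacks (1,3) (2,2) (2,0)
  WR@(4,2): attacks (4,3) (4,4) (4,1) (4,0) (3,2) (2,2) [ray(-1,0) blocked at (2,2)]
Union (8 distinct): (1,3) (2,0) (2,2) (3,2) (4,0) (4,1) (4,3) (4,4)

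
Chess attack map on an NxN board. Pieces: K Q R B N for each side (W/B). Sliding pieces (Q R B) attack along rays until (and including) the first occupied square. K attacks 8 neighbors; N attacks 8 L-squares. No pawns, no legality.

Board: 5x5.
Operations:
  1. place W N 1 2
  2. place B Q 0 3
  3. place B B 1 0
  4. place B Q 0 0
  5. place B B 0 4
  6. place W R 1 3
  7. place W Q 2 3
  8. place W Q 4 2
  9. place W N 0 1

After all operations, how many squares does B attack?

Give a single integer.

Op 1: place WN@(1,2)
Op 2: place BQ@(0,3)
Op 3: place BB@(1,0)
Op 4: place BQ@(0,0)
Op 5: place BB@(0,4)
Op 6: place WR@(1,3)
Op 7: place WQ@(2,3)
Op 8: place WQ@(4,2)
Op 9: place WN@(0,1)
Per-piece attacks for B:
  BQ@(0,0): attacks (0,1) (1,0) (1,1) (2,2) (3,3) (4,4) [ray(0,1) blocked at (0,1); ray(1,0) blocked at (1,0)]
  BQ@(0,3): attacks (0,4) (0,2) (0,1) (1,3) (1,4) (1,2) [ray(0,1) blocked at (0,4); ray(0,-1) blocked at (0,1); ray(1,0) blocked at (1,3); ray(1,-1) blocked at (1,2)]
  BB@(0,4): attacks (1,3) [ray(1,-1) blocked at (1,3)]
  BB@(1,0): attacks (2,1) (3,2) (4,3) (0,1) [ray(-1,1) blocked at (0,1)]
Union (14 distinct): (0,1) (0,2) (0,4) (1,0) (1,1) (1,2) (1,3) (1,4) (2,1) (2,2) (3,2) (3,3) (4,3) (4,4)

Answer: 14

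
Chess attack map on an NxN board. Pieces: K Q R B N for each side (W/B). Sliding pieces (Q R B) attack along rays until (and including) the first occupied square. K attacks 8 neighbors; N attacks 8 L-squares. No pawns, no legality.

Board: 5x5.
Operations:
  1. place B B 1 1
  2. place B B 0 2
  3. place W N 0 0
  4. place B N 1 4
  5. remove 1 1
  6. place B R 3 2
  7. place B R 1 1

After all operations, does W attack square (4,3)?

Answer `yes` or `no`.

Op 1: place BB@(1,1)
Op 2: place BB@(0,2)
Op 3: place WN@(0,0)
Op 4: place BN@(1,4)
Op 5: remove (1,1)
Op 6: place BR@(3,2)
Op 7: place BR@(1,1)
Per-piece attacks for W:
  WN@(0,0): attacks (1,2) (2,1)
W attacks (4,3): no

Answer: no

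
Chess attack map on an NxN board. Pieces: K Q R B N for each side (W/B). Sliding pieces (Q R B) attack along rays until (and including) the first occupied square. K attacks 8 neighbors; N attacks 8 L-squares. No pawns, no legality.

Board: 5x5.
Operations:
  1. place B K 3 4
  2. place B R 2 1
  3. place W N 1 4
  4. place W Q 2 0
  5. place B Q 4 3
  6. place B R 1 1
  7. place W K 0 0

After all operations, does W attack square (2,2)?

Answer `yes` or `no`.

Op 1: place BK@(3,4)
Op 2: place BR@(2,1)
Op 3: place WN@(1,4)
Op 4: place WQ@(2,0)
Op 5: place BQ@(4,3)
Op 6: place BR@(1,1)
Op 7: place WK@(0,0)
Per-piece attacks for W:
  WK@(0,0): attacks (0,1) (1,0) (1,1)
  WN@(1,4): attacks (2,2) (3,3) (0,2)
  WQ@(2,0): attacks (2,1) (3,0) (4,0) (1,0) (0,0) (3,1) (4,2) (1,1) [ray(0,1) blocked at (2,1); ray(-1,0) blocked at (0,0); ray(-1,1) blocked at (1,1)]
W attacks (2,2): yes

Answer: yes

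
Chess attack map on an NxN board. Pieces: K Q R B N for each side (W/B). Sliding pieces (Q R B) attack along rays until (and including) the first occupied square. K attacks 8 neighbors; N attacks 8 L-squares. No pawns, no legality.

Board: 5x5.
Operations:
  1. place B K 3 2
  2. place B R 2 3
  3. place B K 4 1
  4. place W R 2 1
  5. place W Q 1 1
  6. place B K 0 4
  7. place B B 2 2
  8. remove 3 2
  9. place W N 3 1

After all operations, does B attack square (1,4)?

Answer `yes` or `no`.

Answer: yes

Derivation:
Op 1: place BK@(3,2)
Op 2: place BR@(2,3)
Op 3: place BK@(4,1)
Op 4: place WR@(2,1)
Op 5: place WQ@(1,1)
Op 6: place BK@(0,4)
Op 7: place BB@(2,2)
Op 8: remove (3,2)
Op 9: place WN@(3,1)
Per-piece attacks for B:
  BK@(0,4): attacks (0,3) (1,4) (1,3)
  BB@(2,2): attacks (3,3) (4,4) (3,1) (1,3) (0,4) (1,1) [ray(1,-1) blocked at (3,1); ray(-1,1) blocked at (0,4); ray(-1,-1) blocked at (1,1)]
  BR@(2,3): attacks (2,4) (2,2) (3,3) (4,3) (1,3) (0,3) [ray(0,-1) blocked at (2,2)]
  BK@(4,1): attacks (4,2) (4,0) (3,1) (3,2) (3,0)
B attacks (1,4): yes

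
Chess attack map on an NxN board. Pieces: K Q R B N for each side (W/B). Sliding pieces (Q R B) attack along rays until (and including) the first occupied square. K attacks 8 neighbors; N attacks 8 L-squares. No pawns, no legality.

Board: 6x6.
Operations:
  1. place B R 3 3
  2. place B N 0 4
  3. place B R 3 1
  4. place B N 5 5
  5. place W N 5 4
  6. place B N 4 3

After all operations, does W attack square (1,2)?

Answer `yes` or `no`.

Op 1: place BR@(3,3)
Op 2: place BN@(0,4)
Op 3: place BR@(3,1)
Op 4: place BN@(5,5)
Op 5: place WN@(5,4)
Op 6: place BN@(4,3)
Per-piece attacks for W:
  WN@(5,4): attacks (3,5) (4,2) (3,3)
W attacks (1,2): no

Answer: no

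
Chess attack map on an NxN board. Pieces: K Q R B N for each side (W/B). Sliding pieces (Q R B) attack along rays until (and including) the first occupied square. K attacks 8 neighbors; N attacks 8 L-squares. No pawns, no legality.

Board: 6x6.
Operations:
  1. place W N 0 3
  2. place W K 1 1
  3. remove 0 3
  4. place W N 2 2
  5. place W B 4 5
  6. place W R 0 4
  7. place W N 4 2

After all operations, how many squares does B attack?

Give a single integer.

Answer: 0

Derivation:
Op 1: place WN@(0,3)
Op 2: place WK@(1,1)
Op 3: remove (0,3)
Op 4: place WN@(2,2)
Op 5: place WB@(4,5)
Op 6: place WR@(0,4)
Op 7: place WN@(4,2)
Per-piece attacks for B:
Union (0 distinct): (none)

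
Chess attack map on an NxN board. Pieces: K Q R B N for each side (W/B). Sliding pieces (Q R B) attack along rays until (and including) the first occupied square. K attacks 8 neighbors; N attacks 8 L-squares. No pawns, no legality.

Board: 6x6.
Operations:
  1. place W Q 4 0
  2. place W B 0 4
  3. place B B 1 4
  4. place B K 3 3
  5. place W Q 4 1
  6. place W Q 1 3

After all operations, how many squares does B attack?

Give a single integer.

Answer: 12

Derivation:
Op 1: place WQ@(4,0)
Op 2: place WB@(0,4)
Op 3: place BB@(1,4)
Op 4: place BK@(3,3)
Op 5: place WQ@(4,1)
Op 6: place WQ@(1,3)
Per-piece attacks for B:
  BB@(1,4): attacks (2,5) (2,3) (3,2) (4,1) (0,5) (0,3) [ray(1,-1) blocked at (4,1)]
  BK@(3,3): attacks (3,4) (3,2) (4,3) (2,3) (4,4) (4,2) (2,4) (2,2)
Union (12 distinct): (0,3) (0,5) (2,2) (2,3) (2,4) (2,5) (3,2) (3,4) (4,1) (4,2) (4,3) (4,4)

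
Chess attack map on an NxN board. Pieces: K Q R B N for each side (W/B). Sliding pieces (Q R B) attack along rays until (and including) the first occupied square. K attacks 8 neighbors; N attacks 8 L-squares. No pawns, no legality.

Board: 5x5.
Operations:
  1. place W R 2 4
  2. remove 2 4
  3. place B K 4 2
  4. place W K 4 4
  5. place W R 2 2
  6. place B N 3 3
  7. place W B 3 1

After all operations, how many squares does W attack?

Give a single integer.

Op 1: place WR@(2,4)
Op 2: remove (2,4)
Op 3: place BK@(4,2)
Op 4: place WK@(4,4)
Op 5: place WR@(2,2)
Op 6: place BN@(3,3)
Op 7: place WB@(3,1)
Per-piece attacks for W:
  WR@(2,2): attacks (2,3) (2,4) (2,1) (2,0) (3,2) (4,2) (1,2) (0,2) [ray(1,0) blocked at (4,2)]
  WB@(3,1): attacks (4,2) (4,0) (2,2) (2,0) [ray(1,1) blocked at (4,2); ray(-1,1) blocked at (2,2)]
  WK@(4,4): attacks (4,3) (3,4) (3,3)
Union (13 distinct): (0,2) (1,2) (2,0) (2,1) (2,2) (2,3) (2,4) (3,2) (3,3) (3,4) (4,0) (4,2) (4,3)

Answer: 13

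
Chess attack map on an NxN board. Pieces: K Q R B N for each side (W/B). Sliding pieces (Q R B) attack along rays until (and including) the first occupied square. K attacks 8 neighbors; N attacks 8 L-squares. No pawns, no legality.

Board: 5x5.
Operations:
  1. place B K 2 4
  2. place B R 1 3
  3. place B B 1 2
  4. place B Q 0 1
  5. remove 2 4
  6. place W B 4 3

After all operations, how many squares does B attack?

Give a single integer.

Op 1: place BK@(2,4)
Op 2: place BR@(1,3)
Op 3: place BB@(1,2)
Op 4: place BQ@(0,1)
Op 5: remove (2,4)
Op 6: place WB@(4,3)
Per-piece attacks for B:
  BQ@(0,1): attacks (0,2) (0,3) (0,4) (0,0) (1,1) (2,1) (3,1) (4,1) (1,2) (1,0) [ray(1,1) blocked at (1,2)]
  BB@(1,2): attacks (2,3) (3,4) (2,1) (3,0) (0,3) (0,1) [ray(-1,-1) blocked at (0,1)]
  BR@(1,3): attacks (1,4) (1,2) (2,3) (3,3) (4,3) (0,3) [ray(0,-1) blocked at (1,2); ray(1,0) blocked at (4,3)]
Union (17 distinct): (0,0) (0,1) (0,2) (0,3) (0,4) (1,0) (1,1) (1,2) (1,4) (2,1) (2,3) (3,0) (3,1) (3,3) (3,4) (4,1) (4,3)

Answer: 17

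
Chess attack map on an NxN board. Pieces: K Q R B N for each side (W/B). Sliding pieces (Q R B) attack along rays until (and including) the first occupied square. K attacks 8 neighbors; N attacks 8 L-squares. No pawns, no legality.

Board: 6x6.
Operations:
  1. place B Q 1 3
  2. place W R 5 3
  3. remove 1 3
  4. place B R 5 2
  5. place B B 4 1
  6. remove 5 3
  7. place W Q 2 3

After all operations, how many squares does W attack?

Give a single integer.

Answer: 18

Derivation:
Op 1: place BQ@(1,3)
Op 2: place WR@(5,3)
Op 3: remove (1,3)
Op 4: place BR@(5,2)
Op 5: place BB@(4,1)
Op 6: remove (5,3)
Op 7: place WQ@(2,3)
Per-piece attacks for W:
  WQ@(2,3): attacks (2,4) (2,5) (2,2) (2,1) (2,0) (3,3) (4,3) (5,3) (1,3) (0,3) (3,4) (4,5) (3,2) (4,1) (1,4) (0,5) (1,2) (0,1) [ray(1,-1) blocked at (4,1)]
Union (18 distinct): (0,1) (0,3) (0,5) (1,2) (1,3) (1,4) (2,0) (2,1) (2,2) (2,4) (2,5) (3,2) (3,3) (3,4) (4,1) (4,3) (4,5) (5,3)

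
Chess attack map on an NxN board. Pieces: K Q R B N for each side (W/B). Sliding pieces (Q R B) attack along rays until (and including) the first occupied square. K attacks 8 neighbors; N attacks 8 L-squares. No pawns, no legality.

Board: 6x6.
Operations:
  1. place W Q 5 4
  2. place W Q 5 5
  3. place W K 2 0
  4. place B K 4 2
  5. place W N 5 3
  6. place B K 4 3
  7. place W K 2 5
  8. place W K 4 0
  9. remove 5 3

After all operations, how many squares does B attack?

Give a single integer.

Answer: 12

Derivation:
Op 1: place WQ@(5,4)
Op 2: place WQ@(5,5)
Op 3: place WK@(2,0)
Op 4: place BK@(4,2)
Op 5: place WN@(5,3)
Op 6: place BK@(4,3)
Op 7: place WK@(2,5)
Op 8: place WK@(4,0)
Op 9: remove (5,3)
Per-piece attacks for B:
  BK@(4,2): attacks (4,3) (4,1) (5,2) (3,2) (5,3) (5,1) (3,3) (3,1)
  BK@(4,3): attacks (4,4) (4,2) (5,3) (3,3) (5,4) (5,2) (3,4) (3,2)
Union (12 distinct): (3,1) (3,2) (3,3) (3,4) (4,1) (4,2) (4,3) (4,4) (5,1) (5,2) (5,3) (5,4)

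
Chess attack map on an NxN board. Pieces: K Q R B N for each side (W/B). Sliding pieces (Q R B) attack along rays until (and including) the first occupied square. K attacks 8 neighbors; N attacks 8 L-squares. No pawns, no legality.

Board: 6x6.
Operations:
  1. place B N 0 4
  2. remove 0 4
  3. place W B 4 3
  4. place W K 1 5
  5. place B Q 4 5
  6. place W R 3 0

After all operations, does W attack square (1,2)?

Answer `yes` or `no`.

Op 1: place BN@(0,4)
Op 2: remove (0,4)
Op 3: place WB@(4,3)
Op 4: place WK@(1,5)
Op 5: place BQ@(4,5)
Op 6: place WR@(3,0)
Per-piece attacks for W:
  WK@(1,5): attacks (1,4) (2,5) (0,5) (2,4) (0,4)
  WR@(3,0): attacks (3,1) (3,2) (3,3) (3,4) (3,5) (4,0) (5,0) (2,0) (1,0) (0,0)
  WB@(4,3): attacks (5,4) (5,2) (3,4) (2,5) (3,2) (2,1) (1,0)
W attacks (1,2): no

Answer: no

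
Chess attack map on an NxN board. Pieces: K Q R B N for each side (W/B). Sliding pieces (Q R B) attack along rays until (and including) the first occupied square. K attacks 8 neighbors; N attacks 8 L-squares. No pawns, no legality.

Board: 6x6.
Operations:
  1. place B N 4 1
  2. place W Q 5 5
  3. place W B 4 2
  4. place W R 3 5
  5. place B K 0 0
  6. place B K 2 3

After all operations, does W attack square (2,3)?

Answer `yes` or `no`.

Op 1: place BN@(4,1)
Op 2: place WQ@(5,5)
Op 3: place WB@(4,2)
Op 4: place WR@(3,5)
Op 5: place BK@(0,0)
Op 6: place BK@(2,3)
Per-piece attacks for W:
  WR@(3,5): attacks (3,4) (3,3) (3,2) (3,1) (3,0) (4,5) (5,5) (2,5) (1,5) (0,5) [ray(1,0) blocked at (5,5)]
  WB@(4,2): attacks (5,3) (5,1) (3,3) (2,4) (1,5) (3,1) (2,0)
  WQ@(5,5): attacks (5,4) (5,3) (5,2) (5,1) (5,0) (4,5) (3,5) (4,4) (3,3) (2,2) (1,1) (0,0) [ray(-1,0) blocked at (3,5); ray(-1,-1) blocked at (0,0)]
W attacks (2,3): no

Answer: no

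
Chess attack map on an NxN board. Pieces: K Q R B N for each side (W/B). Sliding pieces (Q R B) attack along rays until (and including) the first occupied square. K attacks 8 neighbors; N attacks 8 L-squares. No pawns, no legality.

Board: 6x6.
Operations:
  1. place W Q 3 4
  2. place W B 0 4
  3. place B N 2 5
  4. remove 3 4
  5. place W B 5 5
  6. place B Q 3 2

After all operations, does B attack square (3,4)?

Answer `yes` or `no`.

Op 1: place WQ@(3,4)
Op 2: place WB@(0,4)
Op 3: place BN@(2,5)
Op 4: remove (3,4)
Op 5: place WB@(5,5)
Op 6: place BQ@(3,2)
Per-piece attacks for B:
  BN@(2,5): attacks (3,3) (4,4) (1,3) (0,4)
  BQ@(3,2): attacks (3,3) (3,4) (3,5) (3,1) (3,0) (4,2) (5,2) (2,2) (1,2) (0,2) (4,3) (5,4) (4,1) (5,0) (2,3) (1,4) (0,5) (2,1) (1,0)
B attacks (3,4): yes

Answer: yes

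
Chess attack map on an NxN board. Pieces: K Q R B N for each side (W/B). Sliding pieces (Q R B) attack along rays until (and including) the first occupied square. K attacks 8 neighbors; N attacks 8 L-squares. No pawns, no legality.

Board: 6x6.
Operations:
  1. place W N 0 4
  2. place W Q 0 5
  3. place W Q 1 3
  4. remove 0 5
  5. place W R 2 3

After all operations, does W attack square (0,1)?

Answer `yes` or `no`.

Op 1: place WN@(0,4)
Op 2: place WQ@(0,5)
Op 3: place WQ@(1,3)
Op 4: remove (0,5)
Op 5: place WR@(2,3)
Per-piece attacks for W:
  WN@(0,4): attacks (2,5) (1,2) (2,3)
  WQ@(1,3): attacks (1,4) (1,5) (1,2) (1,1) (1,0) (2,3) (0,3) (2,4) (3,5) (2,2) (3,1) (4,0) (0,4) (0,2) [ray(1,0) blocked at (2,3); ray(-1,1) blocked at (0,4)]
  WR@(2,3): attacks (2,4) (2,5) (2,2) (2,1) (2,0) (3,3) (4,3) (5,3) (1,3) [ray(-1,0) blocked at (1,3)]
W attacks (0,1): no

Answer: no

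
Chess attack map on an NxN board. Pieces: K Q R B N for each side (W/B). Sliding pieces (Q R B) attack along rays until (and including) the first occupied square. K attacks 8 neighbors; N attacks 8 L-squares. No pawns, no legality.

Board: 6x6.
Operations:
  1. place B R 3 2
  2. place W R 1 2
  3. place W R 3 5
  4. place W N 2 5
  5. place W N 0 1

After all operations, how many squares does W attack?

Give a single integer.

Answer: 16

Derivation:
Op 1: place BR@(3,2)
Op 2: place WR@(1,2)
Op 3: place WR@(3,5)
Op 4: place WN@(2,5)
Op 5: place WN@(0,1)
Per-piece attacks for W:
  WN@(0,1): attacks (1,3) (2,2) (2,0)
  WR@(1,2): attacks (1,3) (1,4) (1,5) (1,1) (1,0) (2,2) (3,2) (0,2) [ray(1,0) blocked at (3,2)]
  WN@(2,5): attacks (3,3) (4,4) (1,3) (0,4)
  WR@(3,5): attacks (3,4) (3,3) (3,2) (4,5) (5,5) (2,5) [ray(0,-1) blocked at (3,2); ray(-1,0) blocked at (2,5)]
Union (16 distinct): (0,2) (0,4) (1,0) (1,1) (1,3) (1,4) (1,5) (2,0) (2,2) (2,5) (3,2) (3,3) (3,4) (4,4) (4,5) (5,5)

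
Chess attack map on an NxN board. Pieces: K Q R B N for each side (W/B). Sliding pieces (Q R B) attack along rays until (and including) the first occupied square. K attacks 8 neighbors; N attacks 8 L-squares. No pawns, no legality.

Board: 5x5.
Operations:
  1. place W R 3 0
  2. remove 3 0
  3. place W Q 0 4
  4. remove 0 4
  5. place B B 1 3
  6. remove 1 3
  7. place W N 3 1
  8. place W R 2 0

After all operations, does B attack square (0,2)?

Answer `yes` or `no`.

Op 1: place WR@(3,0)
Op 2: remove (3,0)
Op 3: place WQ@(0,4)
Op 4: remove (0,4)
Op 5: place BB@(1,3)
Op 6: remove (1,3)
Op 7: place WN@(3,1)
Op 8: place WR@(2,0)
Per-piece attacks for B:
B attacks (0,2): no

Answer: no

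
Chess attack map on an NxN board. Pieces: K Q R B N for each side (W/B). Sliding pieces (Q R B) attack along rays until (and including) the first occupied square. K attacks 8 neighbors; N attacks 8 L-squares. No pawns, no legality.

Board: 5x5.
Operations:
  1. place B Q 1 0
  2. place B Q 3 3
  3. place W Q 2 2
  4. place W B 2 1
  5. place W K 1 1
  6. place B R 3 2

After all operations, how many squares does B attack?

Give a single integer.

Answer: 19

Derivation:
Op 1: place BQ@(1,0)
Op 2: place BQ@(3,3)
Op 3: place WQ@(2,2)
Op 4: place WB@(2,1)
Op 5: place WK@(1,1)
Op 6: place BR@(3,2)
Per-piece attacks for B:
  BQ@(1,0): attacks (1,1) (2,0) (3,0) (4,0) (0,0) (2,1) (0,1) [ray(0,1) blocked at (1,1); ray(1,1) blocked at (2,1)]
  BR@(3,2): attacks (3,3) (3,1) (3,0) (4,2) (2,2) [ray(0,1) blocked at (3,3); ray(-1,0) blocked at (2,2)]
  BQ@(3,3): attacks (3,4) (3,2) (4,3) (2,3) (1,3) (0,3) (4,4) (4,2) (2,4) (2,2) [ray(0,-1) blocked at (3,2); ray(-1,-1) blocked at (2,2)]
Union (19 distinct): (0,0) (0,1) (0,3) (1,1) (1,3) (2,0) (2,1) (2,2) (2,3) (2,4) (3,0) (3,1) (3,2) (3,3) (3,4) (4,0) (4,2) (4,3) (4,4)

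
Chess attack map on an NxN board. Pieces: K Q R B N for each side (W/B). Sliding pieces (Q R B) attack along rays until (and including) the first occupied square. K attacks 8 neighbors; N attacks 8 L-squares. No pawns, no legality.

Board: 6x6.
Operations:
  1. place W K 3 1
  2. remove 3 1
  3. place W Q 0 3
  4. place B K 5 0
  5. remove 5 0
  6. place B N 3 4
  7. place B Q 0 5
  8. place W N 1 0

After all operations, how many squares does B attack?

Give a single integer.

Answer: 16

Derivation:
Op 1: place WK@(3,1)
Op 2: remove (3,1)
Op 3: place WQ@(0,3)
Op 4: place BK@(5,0)
Op 5: remove (5,0)
Op 6: place BN@(3,4)
Op 7: place BQ@(0,5)
Op 8: place WN@(1,0)
Per-piece attacks for B:
  BQ@(0,5): attacks (0,4) (0,3) (1,5) (2,5) (3,5) (4,5) (5,5) (1,4) (2,3) (3,2) (4,1) (5,0) [ray(0,-1) blocked at (0,3)]
  BN@(3,4): attacks (5,5) (1,5) (4,2) (5,3) (2,2) (1,3)
Union (16 distinct): (0,3) (0,4) (1,3) (1,4) (1,5) (2,2) (2,3) (2,5) (3,2) (3,5) (4,1) (4,2) (4,5) (5,0) (5,3) (5,5)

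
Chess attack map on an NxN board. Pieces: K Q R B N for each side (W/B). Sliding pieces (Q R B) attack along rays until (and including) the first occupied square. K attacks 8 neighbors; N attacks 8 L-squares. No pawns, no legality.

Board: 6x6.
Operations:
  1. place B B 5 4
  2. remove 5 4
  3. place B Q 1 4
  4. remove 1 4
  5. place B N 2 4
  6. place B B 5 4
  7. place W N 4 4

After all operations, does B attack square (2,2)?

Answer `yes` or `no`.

Op 1: place BB@(5,4)
Op 2: remove (5,4)
Op 3: place BQ@(1,4)
Op 4: remove (1,4)
Op 5: place BN@(2,4)
Op 6: place BB@(5,4)
Op 7: place WN@(4,4)
Per-piece attacks for B:
  BN@(2,4): attacks (4,5) (0,5) (3,2) (4,3) (1,2) (0,3)
  BB@(5,4): attacks (4,5) (4,3) (3,2) (2,1) (1,0)
B attacks (2,2): no

Answer: no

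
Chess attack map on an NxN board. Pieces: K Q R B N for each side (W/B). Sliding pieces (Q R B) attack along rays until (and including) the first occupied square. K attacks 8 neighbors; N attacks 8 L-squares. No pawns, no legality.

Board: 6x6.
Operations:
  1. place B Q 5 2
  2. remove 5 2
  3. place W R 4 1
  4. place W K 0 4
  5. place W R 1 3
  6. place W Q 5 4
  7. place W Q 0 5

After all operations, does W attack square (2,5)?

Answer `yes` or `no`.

Op 1: place BQ@(5,2)
Op 2: remove (5,2)
Op 3: place WR@(4,1)
Op 4: place WK@(0,4)
Op 5: place WR@(1,3)
Op 6: place WQ@(5,4)
Op 7: place WQ@(0,5)
Per-piece attacks for W:
  WK@(0,4): attacks (0,5) (0,3) (1,4) (1,5) (1,3)
  WQ@(0,5): attacks (0,4) (1,5) (2,5) (3,5) (4,5) (5,5) (1,4) (2,3) (3,2) (4,1) [ray(0,-1) blocked at (0,4); ray(1,-1) blocked at (4,1)]
  WR@(1,3): attacks (1,4) (1,5) (1,2) (1,1) (1,0) (2,3) (3,3) (4,3) (5,3) (0,3)
  WR@(4,1): attacks (4,2) (4,3) (4,4) (4,5) (4,0) (5,1) (3,1) (2,1) (1,1) (0,1)
  WQ@(5,4): attacks (5,5) (5,3) (5,2) (5,1) (5,0) (4,4) (3,4) (2,4) (1,4) (0,4) (4,5) (4,3) (3,2) (2,1) (1,0) [ray(-1,0) blocked at (0,4)]
W attacks (2,5): yes

Answer: yes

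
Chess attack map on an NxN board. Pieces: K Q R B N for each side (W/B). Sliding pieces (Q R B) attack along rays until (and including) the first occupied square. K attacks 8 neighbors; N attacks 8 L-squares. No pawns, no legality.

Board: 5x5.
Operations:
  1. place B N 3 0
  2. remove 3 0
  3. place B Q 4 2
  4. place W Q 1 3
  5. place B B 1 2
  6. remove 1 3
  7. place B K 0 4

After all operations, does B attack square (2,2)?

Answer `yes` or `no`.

Answer: yes

Derivation:
Op 1: place BN@(3,0)
Op 2: remove (3,0)
Op 3: place BQ@(4,2)
Op 4: place WQ@(1,3)
Op 5: place BB@(1,2)
Op 6: remove (1,3)
Op 7: place BK@(0,4)
Per-piece attacks for B:
  BK@(0,4): attacks (0,3) (1,4) (1,3)
  BB@(1,2): attacks (2,3) (3,4) (2,1) (3,0) (0,3) (0,1)
  BQ@(4,2): attacks (4,3) (4,4) (4,1) (4,0) (3,2) (2,2) (1,2) (3,3) (2,4) (3,1) (2,0) [ray(-1,0) blocked at (1,2)]
B attacks (2,2): yes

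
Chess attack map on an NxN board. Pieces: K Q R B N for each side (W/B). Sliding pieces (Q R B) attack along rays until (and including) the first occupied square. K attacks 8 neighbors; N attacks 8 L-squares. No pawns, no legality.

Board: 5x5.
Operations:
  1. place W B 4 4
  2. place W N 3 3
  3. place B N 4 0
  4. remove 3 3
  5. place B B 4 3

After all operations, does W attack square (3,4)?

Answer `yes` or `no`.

Answer: no

Derivation:
Op 1: place WB@(4,4)
Op 2: place WN@(3,3)
Op 3: place BN@(4,0)
Op 4: remove (3,3)
Op 5: place BB@(4,3)
Per-piece attacks for W:
  WB@(4,4): attacks (3,3) (2,2) (1,1) (0,0)
W attacks (3,4): no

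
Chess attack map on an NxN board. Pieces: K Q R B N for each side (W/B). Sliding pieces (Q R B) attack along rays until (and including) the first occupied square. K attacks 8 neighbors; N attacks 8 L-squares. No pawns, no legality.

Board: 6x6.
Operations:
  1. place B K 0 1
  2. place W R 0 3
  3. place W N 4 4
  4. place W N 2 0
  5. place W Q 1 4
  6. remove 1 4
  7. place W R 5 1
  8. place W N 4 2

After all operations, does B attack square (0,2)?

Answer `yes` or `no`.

Answer: yes

Derivation:
Op 1: place BK@(0,1)
Op 2: place WR@(0,3)
Op 3: place WN@(4,4)
Op 4: place WN@(2,0)
Op 5: place WQ@(1,4)
Op 6: remove (1,4)
Op 7: place WR@(5,1)
Op 8: place WN@(4,2)
Per-piece attacks for B:
  BK@(0,1): attacks (0,2) (0,0) (1,1) (1,2) (1,0)
B attacks (0,2): yes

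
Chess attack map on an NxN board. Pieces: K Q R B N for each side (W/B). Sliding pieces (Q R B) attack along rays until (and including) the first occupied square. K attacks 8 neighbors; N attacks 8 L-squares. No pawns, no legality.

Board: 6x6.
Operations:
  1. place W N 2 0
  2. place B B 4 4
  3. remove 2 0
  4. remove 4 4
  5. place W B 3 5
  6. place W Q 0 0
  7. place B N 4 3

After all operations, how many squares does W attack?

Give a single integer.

Answer: 18

Derivation:
Op 1: place WN@(2,0)
Op 2: place BB@(4,4)
Op 3: remove (2,0)
Op 4: remove (4,4)
Op 5: place WB@(3,5)
Op 6: place WQ@(0,0)
Op 7: place BN@(4,3)
Per-piece attacks for W:
  WQ@(0,0): attacks (0,1) (0,2) (0,3) (0,4) (0,5) (1,0) (2,0) (3,0) (4,0) (5,0) (1,1) (2,2) (3,3) (4,4) (5,5)
  WB@(3,5): attacks (4,4) (5,3) (2,4) (1,3) (0,2)
Union (18 distinct): (0,1) (0,2) (0,3) (0,4) (0,5) (1,0) (1,1) (1,3) (2,0) (2,2) (2,4) (3,0) (3,3) (4,0) (4,4) (5,0) (5,3) (5,5)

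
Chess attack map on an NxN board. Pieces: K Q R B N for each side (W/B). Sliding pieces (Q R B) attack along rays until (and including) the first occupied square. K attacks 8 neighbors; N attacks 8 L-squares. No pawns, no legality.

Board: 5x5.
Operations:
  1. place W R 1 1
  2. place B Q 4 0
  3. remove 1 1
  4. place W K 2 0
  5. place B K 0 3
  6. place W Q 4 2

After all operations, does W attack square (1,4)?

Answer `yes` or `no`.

Answer: no

Derivation:
Op 1: place WR@(1,1)
Op 2: place BQ@(4,0)
Op 3: remove (1,1)
Op 4: place WK@(2,0)
Op 5: place BK@(0,3)
Op 6: place WQ@(4,2)
Per-piece attacks for W:
  WK@(2,0): attacks (2,1) (3,0) (1,0) (3,1) (1,1)
  WQ@(4,2): attacks (4,3) (4,4) (4,1) (4,0) (3,2) (2,2) (1,2) (0,2) (3,3) (2,4) (3,1) (2,0) [ray(0,-1) blocked at (4,0); ray(-1,-1) blocked at (2,0)]
W attacks (1,4): no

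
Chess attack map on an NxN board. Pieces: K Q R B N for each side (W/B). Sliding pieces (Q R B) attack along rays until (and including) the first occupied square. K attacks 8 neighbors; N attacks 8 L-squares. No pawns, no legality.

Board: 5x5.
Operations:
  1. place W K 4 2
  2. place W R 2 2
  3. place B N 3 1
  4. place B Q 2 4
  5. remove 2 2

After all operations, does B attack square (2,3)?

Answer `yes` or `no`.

Answer: yes

Derivation:
Op 1: place WK@(4,2)
Op 2: place WR@(2,2)
Op 3: place BN@(3,1)
Op 4: place BQ@(2,4)
Op 5: remove (2,2)
Per-piece attacks for B:
  BQ@(2,4): attacks (2,3) (2,2) (2,1) (2,0) (3,4) (4,4) (1,4) (0,4) (3,3) (4,2) (1,3) (0,2) [ray(1,-1) blocked at (4,2)]
  BN@(3,1): attacks (4,3) (2,3) (1,2) (1,0)
B attacks (2,3): yes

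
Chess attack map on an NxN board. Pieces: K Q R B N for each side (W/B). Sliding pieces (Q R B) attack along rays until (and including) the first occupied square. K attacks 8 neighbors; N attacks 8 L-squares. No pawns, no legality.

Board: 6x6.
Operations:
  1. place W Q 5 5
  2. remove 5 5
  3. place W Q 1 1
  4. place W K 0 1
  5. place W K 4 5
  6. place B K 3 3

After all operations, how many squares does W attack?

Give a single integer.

Op 1: place WQ@(5,5)
Op 2: remove (5,5)
Op 3: place WQ@(1,1)
Op 4: place WK@(0,1)
Op 5: place WK@(4,5)
Op 6: place BK@(3,3)
Per-piece attacks for W:
  WK@(0,1): attacks (0,2) (0,0) (1,1) (1,2) (1,0)
  WQ@(1,1): attacks (1,2) (1,3) (1,4) (1,5) (1,0) (2,1) (3,1) (4,1) (5,1) (0,1) (2,2) (3,3) (2,0) (0,2) (0,0) [ray(-1,0) blocked at (0,1); ray(1,1) blocked at (3,3)]
  WK@(4,5): attacks (4,4) (5,5) (3,5) (5,4) (3,4)
Union (21 distinct): (0,0) (0,1) (0,2) (1,0) (1,1) (1,2) (1,3) (1,4) (1,5) (2,0) (2,1) (2,2) (3,1) (3,3) (3,4) (3,5) (4,1) (4,4) (5,1) (5,4) (5,5)

Answer: 21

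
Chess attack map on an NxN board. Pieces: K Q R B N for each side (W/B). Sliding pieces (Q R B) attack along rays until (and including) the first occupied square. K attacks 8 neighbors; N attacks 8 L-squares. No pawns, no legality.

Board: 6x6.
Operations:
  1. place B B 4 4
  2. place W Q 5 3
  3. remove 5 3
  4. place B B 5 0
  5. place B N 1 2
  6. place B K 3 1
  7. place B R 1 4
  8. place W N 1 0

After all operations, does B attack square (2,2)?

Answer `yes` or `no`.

Answer: yes

Derivation:
Op 1: place BB@(4,4)
Op 2: place WQ@(5,3)
Op 3: remove (5,3)
Op 4: place BB@(5,0)
Op 5: place BN@(1,2)
Op 6: place BK@(3,1)
Op 7: place BR@(1,4)
Op 8: place WN@(1,0)
Per-piece attacks for B:
  BN@(1,2): attacks (2,4) (3,3) (0,4) (2,0) (3,1) (0,0)
  BR@(1,4): attacks (1,5) (1,3) (1,2) (2,4) (3,4) (4,4) (0,4) [ray(0,-1) blocked at (1,2); ray(1,0) blocked at (4,4)]
  BK@(3,1): attacks (3,2) (3,0) (4,1) (2,1) (4,2) (4,0) (2,2) (2,0)
  BB@(4,4): attacks (5,5) (5,3) (3,5) (3,3) (2,2) (1,1) (0,0)
  BB@(5,0): attacks (4,1) (3,2) (2,3) (1,4) [ray(-1,1) blocked at (1,4)]
B attacks (2,2): yes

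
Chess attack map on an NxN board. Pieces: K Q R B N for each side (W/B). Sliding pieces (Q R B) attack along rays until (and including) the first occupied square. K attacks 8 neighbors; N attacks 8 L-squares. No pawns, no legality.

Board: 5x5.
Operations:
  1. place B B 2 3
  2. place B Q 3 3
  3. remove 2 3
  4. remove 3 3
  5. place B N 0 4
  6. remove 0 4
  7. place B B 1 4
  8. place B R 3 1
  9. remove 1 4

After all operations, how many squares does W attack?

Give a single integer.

Op 1: place BB@(2,3)
Op 2: place BQ@(3,3)
Op 3: remove (2,3)
Op 4: remove (3,3)
Op 5: place BN@(0,4)
Op 6: remove (0,4)
Op 7: place BB@(1,4)
Op 8: place BR@(3,1)
Op 9: remove (1,4)
Per-piece attacks for W:
Union (0 distinct): (none)

Answer: 0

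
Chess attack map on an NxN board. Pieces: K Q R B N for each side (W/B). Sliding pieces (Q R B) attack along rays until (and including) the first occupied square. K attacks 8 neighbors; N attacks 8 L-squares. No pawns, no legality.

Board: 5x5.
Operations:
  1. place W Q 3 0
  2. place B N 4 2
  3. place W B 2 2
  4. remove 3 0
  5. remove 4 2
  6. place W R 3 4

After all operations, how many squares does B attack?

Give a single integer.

Op 1: place WQ@(3,0)
Op 2: place BN@(4,2)
Op 3: place WB@(2,2)
Op 4: remove (3,0)
Op 5: remove (4,2)
Op 6: place WR@(3,4)
Per-piece attacks for B:
Union (0 distinct): (none)

Answer: 0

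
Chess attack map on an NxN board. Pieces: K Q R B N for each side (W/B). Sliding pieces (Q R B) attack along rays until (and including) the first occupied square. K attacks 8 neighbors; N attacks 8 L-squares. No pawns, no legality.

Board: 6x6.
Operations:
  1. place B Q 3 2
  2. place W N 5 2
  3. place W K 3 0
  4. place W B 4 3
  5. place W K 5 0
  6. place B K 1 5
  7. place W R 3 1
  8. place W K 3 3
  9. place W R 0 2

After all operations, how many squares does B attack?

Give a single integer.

Op 1: place BQ@(3,2)
Op 2: place WN@(5,2)
Op 3: place WK@(3,0)
Op 4: place WB@(4,3)
Op 5: place WK@(5,0)
Op 6: place BK@(1,5)
Op 7: place WR@(3,1)
Op 8: place WK@(3,3)
Op 9: place WR@(0,2)
Per-piece attacks for B:
  BK@(1,5): attacks (1,4) (2,5) (0,5) (2,4) (0,4)
  BQ@(3,2): attacks (3,3) (3,1) (4,2) (5,2) (2,2) (1,2) (0,2) (4,3) (4,1) (5,0) (2,3) (1,4) (0,5) (2,1) (1,0) [ray(0,1) blocked at (3,3); ray(0,-1) blocked at (3,1); ray(1,0) blocked at (5,2); ray(-1,0) blocked at (0,2); ray(1,1) blocked at (4,3); ray(1,-1) blocked at (5,0)]
Union (18 distinct): (0,2) (0,4) (0,5) (1,0) (1,2) (1,4) (2,1) (2,2) (2,3) (2,4) (2,5) (3,1) (3,3) (4,1) (4,2) (4,3) (5,0) (5,2)

Answer: 18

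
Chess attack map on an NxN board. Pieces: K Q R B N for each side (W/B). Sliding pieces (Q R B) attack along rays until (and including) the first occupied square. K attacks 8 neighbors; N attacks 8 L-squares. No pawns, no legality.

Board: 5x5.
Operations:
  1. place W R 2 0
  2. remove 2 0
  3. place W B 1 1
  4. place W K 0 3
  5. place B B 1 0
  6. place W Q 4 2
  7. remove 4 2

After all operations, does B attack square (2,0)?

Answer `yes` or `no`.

Op 1: place WR@(2,0)
Op 2: remove (2,0)
Op 3: place WB@(1,1)
Op 4: place WK@(0,3)
Op 5: place BB@(1,0)
Op 6: place WQ@(4,2)
Op 7: remove (4,2)
Per-piece attacks for B:
  BB@(1,0): attacks (2,1) (3,2) (4,3) (0,1)
B attacks (2,0): no

Answer: no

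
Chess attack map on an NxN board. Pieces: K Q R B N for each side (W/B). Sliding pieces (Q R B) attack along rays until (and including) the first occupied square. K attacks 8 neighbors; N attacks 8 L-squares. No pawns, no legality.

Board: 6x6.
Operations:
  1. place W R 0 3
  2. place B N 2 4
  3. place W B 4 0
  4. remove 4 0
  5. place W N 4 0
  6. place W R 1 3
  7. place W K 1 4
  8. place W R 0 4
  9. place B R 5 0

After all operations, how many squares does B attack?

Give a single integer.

Op 1: place WR@(0,3)
Op 2: place BN@(2,4)
Op 3: place WB@(4,0)
Op 4: remove (4,0)
Op 5: place WN@(4,0)
Op 6: place WR@(1,3)
Op 7: place WK@(1,4)
Op 8: place WR@(0,4)
Op 9: place BR@(5,0)
Per-piece attacks for B:
  BN@(2,4): attacks (4,5) (0,5) (3,2) (4,3) (1,2) (0,3)
  BR@(5,0): attacks (5,1) (5,2) (5,3) (5,4) (5,5) (4,0) [ray(-1,0) blocked at (4,0)]
Union (12 distinct): (0,3) (0,5) (1,2) (3,2) (4,0) (4,3) (4,5) (5,1) (5,2) (5,3) (5,4) (5,5)

Answer: 12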